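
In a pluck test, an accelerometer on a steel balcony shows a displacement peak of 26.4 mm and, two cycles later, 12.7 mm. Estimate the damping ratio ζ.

0.0581

Logarithmic decrement δ = (1/n)·ln(x₀/x_n) = (1/2)·ln(26.4/12.7) = (1/2)·ln(2.079) = 0.3659.
ζ = δ/√(4π² + δ²) = 0.3659/√(39.48 + 0.134) = 0.3659/6.294 = 0.05813.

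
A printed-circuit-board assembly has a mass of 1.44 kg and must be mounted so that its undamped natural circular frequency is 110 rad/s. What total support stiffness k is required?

17400 N/m

k = m·ω_n² = 1.44 × 110.0² = 1.44 × 12100 = 17420 N/m.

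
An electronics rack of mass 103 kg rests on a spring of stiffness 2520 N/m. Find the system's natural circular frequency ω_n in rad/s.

ω_n = √(k/m) = √(2520/103) = √24.47 = 4.946 rad/s.

4.95 rad/s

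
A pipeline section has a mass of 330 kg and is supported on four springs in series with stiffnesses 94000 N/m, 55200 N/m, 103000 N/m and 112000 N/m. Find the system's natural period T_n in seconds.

0.786 s

Series springs: 1/k_eq = 1/94000 + 1/55200 + 1/103000 + 1/112000 = 4.739×10^-5, so k_eq = 21100 N/m.
ω_n = √(k_eq/m) = √(21100/330) = √63.94 = 7.996 rad/s.
T_n = 2π/ω_n = 6.283/7.996 = 0.7858 s.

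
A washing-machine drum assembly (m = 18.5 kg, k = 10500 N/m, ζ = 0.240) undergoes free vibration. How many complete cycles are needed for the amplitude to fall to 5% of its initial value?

Logarithmic decrement δ = 2πζ/√(1 − ζ²) = 2π × 0.2400/√(1 − 0.0576) = 1.553.
x_n/x₀ = e^(−nδ) ≤ 0.05; take ln: n ≥ ln(1/0.05)/δ = 2.996/1.553 = 1.929.
So 2 complete cycles are required.

2 cycles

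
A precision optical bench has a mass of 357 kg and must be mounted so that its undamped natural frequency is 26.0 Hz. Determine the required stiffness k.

ω_n = 2πf_n = 2π × 26.0 = 163.4 rad/s.
k = m·ω_n² = 357 × 163.4² = 357 × 26690 = 9527000 N/m.

9530000 N/m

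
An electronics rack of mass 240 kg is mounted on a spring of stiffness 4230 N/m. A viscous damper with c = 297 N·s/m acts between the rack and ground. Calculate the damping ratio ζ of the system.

ω_n = √(k/m) = √(4230/240) = 4.198 rad/s.
Critical damping c_c = 2√(k·m) = 2√(4230 × 240) = 2015 N·s/m, so ζ = c/c_c = 297/2015 = 0.1474.

0.147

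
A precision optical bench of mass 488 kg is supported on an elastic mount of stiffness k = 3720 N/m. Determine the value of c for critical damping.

2690 N·s/m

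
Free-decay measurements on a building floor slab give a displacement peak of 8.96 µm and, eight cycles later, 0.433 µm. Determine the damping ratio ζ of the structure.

Logarithmic decrement δ = (1/n)·ln(x₀/x_n) = (1/8)·ln(8.96/0.433) = (1/8)·ln(20.69) = 0.3787.
ζ = δ/√(4π² + δ²) = 0.3787/√(39.48 + 0.143) = 0.3787/6.295 = 0.06017.

0.0602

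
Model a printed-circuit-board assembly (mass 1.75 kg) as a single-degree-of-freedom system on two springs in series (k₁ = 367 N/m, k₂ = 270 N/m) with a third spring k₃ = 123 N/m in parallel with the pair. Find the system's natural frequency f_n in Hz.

Series pair: k_s = k₁k₂/(k₁+k₂) = (367)(270)/(367 + 270) = 155.6 N/m. In parallel with k₃: k_eq = 155.6 + 123 = 278.6 N/m.
ω_n = √(k_eq/m) = √(278.6/1.75) = √159.2 = 12.62 rad/s.
f_n = ω_n/(2π) = 12.62/6.283 = 2.008 Hz.

2.01 Hz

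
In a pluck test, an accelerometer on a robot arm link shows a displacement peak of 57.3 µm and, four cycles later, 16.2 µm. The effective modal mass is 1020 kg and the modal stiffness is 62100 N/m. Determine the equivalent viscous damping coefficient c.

Logarithmic decrement δ = (1/n)·ln(x₀/x_n) = (1/4)·ln(57.3/16.2) = (1/4)·ln(3.537) = 0.3158.
ζ = δ/√(4π² + δ²) = 0.3158/√(39.48 + 0.0997) = 0.3158/6.291 = 0.05020.
c = ζ · 2√(km) = 0.05020 × 2√(62100 × 1020) = 0.05020 × 15920 = 799.1 N·s/m.

799 N·s/m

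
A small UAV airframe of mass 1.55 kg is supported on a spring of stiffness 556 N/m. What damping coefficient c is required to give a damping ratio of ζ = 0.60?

c_c = 2√(k·m) = 2√(556.0 × 1.55) = 58.71 N·s/m.
c = ζ·c_c = 0.60 × 58.71 = 35.23 N·s/m.

35.2 N·s/m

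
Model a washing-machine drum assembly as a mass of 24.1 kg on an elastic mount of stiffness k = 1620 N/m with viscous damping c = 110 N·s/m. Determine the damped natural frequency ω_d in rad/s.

7.87 rad/s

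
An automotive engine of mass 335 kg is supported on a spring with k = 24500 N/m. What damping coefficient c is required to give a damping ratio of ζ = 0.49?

c_c = 2√(k·m) = 2√(24500 × 335) = 5730 N·s/m.
c = ζ·c_c = 0.49 × 5730 = 2808 N·s/m.

2810 N·s/m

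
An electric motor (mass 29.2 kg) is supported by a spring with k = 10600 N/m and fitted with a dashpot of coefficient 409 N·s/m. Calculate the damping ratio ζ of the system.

ω_n = √(k/m) = √(10600/29.2) = 19.05 rad/s.
Critical damping c_c = 2√(k·m) = 2√(10600 × 29.2) = 1113 N·s/m, so ζ = c/c_c = 409/1113 = 0.3676.

0.368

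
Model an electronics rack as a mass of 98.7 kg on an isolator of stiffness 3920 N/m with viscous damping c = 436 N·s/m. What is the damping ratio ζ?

0.350

ω_n = √(k/m) = √(3920/98.7) = 6.302 rad/s.
Critical damping c_c = 2√(k·m) = 2√(3920 × 98.7) = 1244 N·s/m, so ζ = c/c_c = 436/1244 = 0.3505.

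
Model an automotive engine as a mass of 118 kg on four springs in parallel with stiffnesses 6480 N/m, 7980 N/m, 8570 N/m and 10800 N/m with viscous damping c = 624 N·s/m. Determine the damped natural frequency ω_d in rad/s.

Parallel springs add: k_eq = 6480 + 7980 + 8570 + 10800 = 33830 N/m.
ω_n = √(k_eq/m) = √(33830/118) = 16.93 rad/s.
Critical damping c_c = 2√(k_eq·m) = 2√(33830 × 118) = 3996 N·s/m, so ζ = c/c_c = 624/3996 = 0.1562.
ω_d = ω_n√(1 − ζ²) = 16.93 × √(1 − 0.0244) = 16.72 rad/s.

16.7 rad/s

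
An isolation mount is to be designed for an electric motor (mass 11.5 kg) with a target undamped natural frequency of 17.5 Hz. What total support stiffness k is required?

139000 N/m

ω_n = 2πf_n = 2π × 17.5 = 110.0 rad/s.
k = m·ω_n² = 11.5 × 110.0² = 11.5 × 12090 = 139000 N/m.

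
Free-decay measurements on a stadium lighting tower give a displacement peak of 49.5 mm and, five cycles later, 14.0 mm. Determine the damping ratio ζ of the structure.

Logarithmic decrement δ = (1/n)·ln(x₀/x_n) = (1/5)·ln(49.5/14.0) = (1/5)·ln(3.536) = 0.2526.
ζ = δ/√(4π² + δ²) = 0.2526/√(39.48 + 0.0638) = 0.2526/6.288 = 0.04017.

0.0402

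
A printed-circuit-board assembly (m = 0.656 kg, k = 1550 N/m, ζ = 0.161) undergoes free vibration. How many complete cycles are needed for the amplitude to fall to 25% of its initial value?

Logarithmic decrement δ = 2πζ/√(1 − ζ²) = 2π × 0.1610/√(1 − 0.0259) = 1.025.
x_n/x₀ = e^(−nδ) ≤ 0.25; take ln: n ≥ ln(1/0.25)/δ = 1.386/1.025 = 1.353.
So 2 complete cycles are required.

2 cycles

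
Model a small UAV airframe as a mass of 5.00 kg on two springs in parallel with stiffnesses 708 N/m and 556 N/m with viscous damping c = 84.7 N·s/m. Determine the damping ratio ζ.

0.533

Parallel springs add: k_eq = 708 + 556 = 1264 N/m.
ω_n = √(k_eq/m) = √(1264/5.00) = 15.90 rad/s.
Critical damping c_c = 2√(k_eq·m) = 2√(1264 × 5.00) = 159.0 N·s/m, so ζ = c/c_c = 84.7/159.0 = 0.5327.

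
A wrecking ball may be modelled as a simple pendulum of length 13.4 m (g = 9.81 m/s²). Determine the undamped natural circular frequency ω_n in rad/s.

0.856 rad/s

For a simple pendulum ω_n = √(g/L) = √(9.81/13.4) = √0.7321 = 0.8556 rad/s.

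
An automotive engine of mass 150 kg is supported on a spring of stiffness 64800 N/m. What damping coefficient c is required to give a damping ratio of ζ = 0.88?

5490 N·s/m

c_c = 2√(k·m) = 2√(64800 × 150) = 6235 N·s/m.
c = ζ·c_c = 0.88 × 6235 = 5487 N·s/m.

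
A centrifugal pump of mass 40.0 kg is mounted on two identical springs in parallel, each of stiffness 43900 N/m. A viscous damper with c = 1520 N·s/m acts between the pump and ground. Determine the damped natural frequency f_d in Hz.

6.82 Hz

Parallel springs add: k_eq = 2 × 43900 = 87800 N/m.
ω_n = √(k_eq/m) = √(87800/40.0) = 46.85 rad/s.
Critical damping c_c = 2√(k_eq·m) = 2√(87800 × 40.0) = 3748 N·s/m, so ζ = c/c_c = 1520/3748 = 0.4055.
ω_d = ω_n√(1 − ζ²) = 46.85 × √(1 − 0.164) = 42.83 rad/s.
f_d = ω_d/(2π) = 6.816 Hz.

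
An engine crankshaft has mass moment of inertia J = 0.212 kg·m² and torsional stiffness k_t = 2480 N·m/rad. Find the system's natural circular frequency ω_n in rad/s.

ω_n = √(k_t/J) = √(2480/0.212) = √11700 = 108.2 rad/s.

108 rad/s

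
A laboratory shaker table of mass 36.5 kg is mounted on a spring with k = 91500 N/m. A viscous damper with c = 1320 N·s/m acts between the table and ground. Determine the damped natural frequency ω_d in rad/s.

ω_n = √(k/m) = √(91500/36.5) = 50.07 rad/s.
Critical damping c_c = 2√(k·m) = 2√(91500 × 36.5) = 3655 N·s/m, so ζ = c/c_c = 1320/3655 = 0.3611.
ω_d = ω_n√(1 − ζ²) = 50.07 × √(1 − 0.130) = 46.69 rad/s.

46.7 rad/s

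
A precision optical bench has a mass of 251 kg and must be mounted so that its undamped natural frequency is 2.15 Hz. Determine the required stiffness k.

45800 N/m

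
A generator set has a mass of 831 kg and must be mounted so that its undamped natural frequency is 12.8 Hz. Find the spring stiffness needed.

ω_n = 2πf_n = 2π × 12.8 = 80.42 rad/s.
k = m·ω_n² = 831 × 80.42² = 831 × 6468 = 5375000 N/m.

5380000 N/m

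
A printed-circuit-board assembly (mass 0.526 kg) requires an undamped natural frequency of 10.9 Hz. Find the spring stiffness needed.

ω_n = 2πf_n = 2π × 10.9 = 68.49 rad/s.
k = m·ω_n² = 0.526 × 68.49² = 0.526 × 4690 = 2467 N/m.

2470 N/m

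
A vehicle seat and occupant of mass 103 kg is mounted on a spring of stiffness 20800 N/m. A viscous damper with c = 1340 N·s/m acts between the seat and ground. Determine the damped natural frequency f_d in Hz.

2.01 Hz

ω_n = √(k/m) = √(20800/103) = 14.21 rad/s.
Critical damping c_c = 2√(k·m) = 2√(20800 × 103) = 2927 N·s/m, so ζ = c/c_c = 1340/2927 = 0.4577.
ω_d = ω_n√(1 − ζ²) = 14.21 × √(1 − 0.210) = 12.63 rad/s.
f_d = ω_d/(2π) = 2.011 Hz.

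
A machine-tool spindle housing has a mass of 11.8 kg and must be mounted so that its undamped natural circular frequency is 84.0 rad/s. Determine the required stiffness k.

83300 N/m

k = m·ω_n² = 11.8 × 84.00² = 11.8 × 7056 = 83260 N/m.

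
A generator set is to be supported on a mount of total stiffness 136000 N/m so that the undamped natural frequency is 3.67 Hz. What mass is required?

ω_n = 2πf_n = 2π × 3.67 = 23.06 rad/s.
m = k/ω_n² = 136000/23.06² = 136000/531.7 = 255.8 kg.

256 kg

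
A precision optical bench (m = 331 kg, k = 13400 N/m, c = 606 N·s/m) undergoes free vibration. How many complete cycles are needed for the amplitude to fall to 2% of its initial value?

ζ = c/(2√(km)) = 606/(2√(13400 × 331)) = 606/4212 = 0.1439.
Logarithmic decrement δ = 2πζ/√(1 − ζ²) = 2π × 0.1439/√(1 − 0.0207) = 0.9135.
x_n/x₀ = e^(−nδ) ≤ 0.02; take ln: n ≥ ln(1/0.02)/δ = 3.912/0.9135 = 4.283.
So 5 complete cycles are required.

5 cycles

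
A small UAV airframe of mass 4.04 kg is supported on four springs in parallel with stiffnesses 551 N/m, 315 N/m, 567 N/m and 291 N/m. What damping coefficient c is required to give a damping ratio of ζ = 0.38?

63.4 N·s/m

Parallel springs add: k_eq = 551 + 315 + 567 + 291 = 1724 N/m.
c_c = 2√(k_eq·m) = 2√(1724 × 4.04) = 166.9 N·s/m.
c = ζ·c_c = 0.38 × 166.9 = 63.43 N·s/m.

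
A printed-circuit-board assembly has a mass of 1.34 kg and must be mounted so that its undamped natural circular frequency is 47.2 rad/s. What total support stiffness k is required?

2990 N/m

k = m·ω_n² = 1.34 × 47.20² = 1.34 × 2228 = 2985 N/m.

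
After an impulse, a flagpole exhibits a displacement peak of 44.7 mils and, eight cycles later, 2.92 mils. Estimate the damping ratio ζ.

Logarithmic decrement δ = (1/n)·ln(x₀/x_n) = (1/8)·ln(44.7/2.92) = (1/8)·ln(15.31) = 0.3410.
ζ = δ/√(4π² + δ²) = 0.3410/√(39.48 + 0.116) = 0.3410/6.292 = 0.05420.

0.0542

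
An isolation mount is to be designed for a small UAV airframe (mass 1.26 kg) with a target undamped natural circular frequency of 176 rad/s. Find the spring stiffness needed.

39000 N/m

k = m·ω_n² = 1.26 × 176.0² = 1.26 × 30980 = 39030 N/m.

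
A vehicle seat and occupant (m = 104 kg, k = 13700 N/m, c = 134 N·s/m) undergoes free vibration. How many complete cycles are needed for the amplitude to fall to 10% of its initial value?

7 cycles

ζ = c/(2√(km)) = 134/(2√(13700 × 104)) = 134/2387 = 0.05613.
Logarithmic decrement δ = 2πζ/√(1 − ζ²) = 2π × 0.05613/√(1 − 0.00315) = 0.3532.
x_n/x₀ = e^(−nδ) ≤ 0.1; take ln: n ≥ ln(1/0.1)/δ = 2.303/0.3532 = 6.519.
So 7 complete cycles are required.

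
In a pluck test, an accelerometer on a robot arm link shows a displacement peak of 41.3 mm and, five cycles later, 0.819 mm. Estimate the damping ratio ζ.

0.124

Logarithmic decrement δ = (1/n)·ln(x₀/x_n) = (1/5)·ln(41.3/0.819) = (1/5)·ln(50.43) = 0.7841.
ζ = δ/√(4π² + δ²) = 0.7841/√(39.48 + 0.615) = 0.7841/6.332 = 0.1238.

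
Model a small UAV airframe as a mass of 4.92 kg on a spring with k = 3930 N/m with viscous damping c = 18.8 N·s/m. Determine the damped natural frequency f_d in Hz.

4.49 Hz

ω_n = √(k/m) = √(3930/4.92) = 28.26 rad/s.
Critical damping c_c = 2√(k·m) = 2√(3930 × 4.92) = 278.1 N·s/m, so ζ = c/c_c = 18.8/278.1 = 0.06760.
ω_d = ω_n√(1 − ζ²) = 28.26 × √(1 − 0.00457) = 28.20 rad/s.
f_d = ω_d/(2π) = 4.488 Hz.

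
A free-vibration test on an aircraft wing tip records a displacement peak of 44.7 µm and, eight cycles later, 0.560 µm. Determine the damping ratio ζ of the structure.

0.0868

Logarithmic decrement δ = (1/n)·ln(x₀/x_n) = (1/8)·ln(44.7/0.560) = (1/8)·ln(79.82) = 0.5475.
ζ = δ/√(4π² + δ²) = 0.5475/√(39.48 + 0.300) = 0.5475/6.307 = 0.08680.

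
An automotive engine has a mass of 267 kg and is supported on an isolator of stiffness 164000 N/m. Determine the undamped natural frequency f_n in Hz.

3.94 Hz

ω_n = √(k/m) = √(164000/267) = √614.2 = 24.78 rad/s.
f_n = ω_n/(2π) = 24.78/6.283 = 3.944 Hz.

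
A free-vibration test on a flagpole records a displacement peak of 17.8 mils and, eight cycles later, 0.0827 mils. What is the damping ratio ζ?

Logarithmic decrement δ = (1/n)·ln(x₀/x_n) = (1/8)·ln(17.8/0.0827) = (1/8)·ln(215.2) = 0.6715.
ζ = δ/√(4π² + δ²) = 0.6715/√(39.48 + 0.451) = 0.6715/6.319 = 0.1063.

0.106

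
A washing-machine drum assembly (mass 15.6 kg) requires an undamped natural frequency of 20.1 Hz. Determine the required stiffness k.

ω_n = 2πf_n = 2π × 20.1 = 126.3 rad/s.
k = m·ω_n² = 15.6 × 126.3² = 15.6 × 15950 = 248800 N/m.

249000 N/m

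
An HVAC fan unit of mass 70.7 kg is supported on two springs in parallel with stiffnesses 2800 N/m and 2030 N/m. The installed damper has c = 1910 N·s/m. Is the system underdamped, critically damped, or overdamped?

Parallel springs add: k_eq = 2800 + 2030 = 4830 N/m.
c_c = 2√(k_eq·m) = 1169 N·s/m; ζ = c/c_c = 1910/1169 = 1.63.
Since ζ > 1 the system is overdamped.

overdamped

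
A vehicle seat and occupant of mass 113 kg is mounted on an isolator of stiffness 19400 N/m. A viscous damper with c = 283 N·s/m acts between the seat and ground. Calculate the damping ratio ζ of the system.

ω_n = √(k/m) = √(19400/113) = 13.10 rad/s.
Critical damping c_c = 2√(k·m) = 2√(19400 × 113) = 2961 N·s/m, so ζ = c/c_c = 283/2961 = 0.09557.

0.0956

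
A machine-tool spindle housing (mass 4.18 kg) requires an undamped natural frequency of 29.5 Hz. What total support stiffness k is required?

144000 N/m

ω_n = 2πf_n = 2π × 29.5 = 185.4 rad/s.
k = m·ω_n² = 4.18 × 185.4² = 4.18 × 34360 = 143600 N/m.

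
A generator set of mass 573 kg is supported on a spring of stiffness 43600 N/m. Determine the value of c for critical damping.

10000 N·s/m

c_c = 2√(k·m) = 2√(43600 × 573) = 2 × 4998 = 9997 N·s/m.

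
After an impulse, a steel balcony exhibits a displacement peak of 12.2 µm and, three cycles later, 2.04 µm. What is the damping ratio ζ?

Logarithmic decrement δ = (1/n)·ln(x₀/x_n) = (1/3)·ln(12.2/2.04) = (1/3)·ln(5.980) = 0.5962.
ζ = δ/√(4π² + δ²) = 0.5962/√(39.48 + 0.355) = 0.5962/6.311 = 0.09446.

0.0945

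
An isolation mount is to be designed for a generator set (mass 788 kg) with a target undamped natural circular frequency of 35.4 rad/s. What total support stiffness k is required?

k = m·ω_n² = 788 × 35.40² = 788 × 1253 = 987500 N/m.

987000 N/m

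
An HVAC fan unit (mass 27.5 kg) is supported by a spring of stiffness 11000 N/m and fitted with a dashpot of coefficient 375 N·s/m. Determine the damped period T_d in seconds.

ω_n = √(k/m) = √(11000/27.5) = 20.00 rad/s.
Critical damping c_c = 2√(k·m) = 2√(11000 × 27.5) = 1100 N·s/m, so ζ = c/c_c = 375/1100 = 0.3409.
ω_d = ω_n√(1 − ζ²) = 20.00 × √(1 − 0.116) = 18.80 rad/s.
T_d = 2π/ω_d = 0.3342 s.

0.334 s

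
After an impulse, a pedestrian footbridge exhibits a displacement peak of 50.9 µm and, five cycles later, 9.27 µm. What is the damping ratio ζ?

Logarithmic decrement δ = (1/n)·ln(x₀/x_n) = (1/5)·ln(50.9/9.27) = (1/5)·ln(5.491) = 0.3406.
ζ = δ/√(4π² + δ²) = 0.3406/√(39.48 + 0.116) = 0.3406/6.292 = 0.05413.

0.0541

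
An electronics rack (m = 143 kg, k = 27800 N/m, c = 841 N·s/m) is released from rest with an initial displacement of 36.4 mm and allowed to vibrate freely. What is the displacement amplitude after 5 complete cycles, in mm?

ζ = c/(2√(km)) = 841/(2√(27800 × 143)) = 841/3988 = 0.2109.
Logarithmic decrement δ = 2πζ/√(1 − ζ²) = 2π × 0.2109/√(1 − 0.0445) = 1.356.
After n cycles, x_n/x₀ = e^(−nδ), so x_5 = 36.4 × e^(−5 × 1.356) = 36.4 × 0.001138 = 0.04144 mm.

0.0414 mm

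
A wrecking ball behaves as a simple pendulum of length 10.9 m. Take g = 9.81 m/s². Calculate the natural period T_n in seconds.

For a simple pendulum ω_n = √(g/L) = √(9.81/10.9) = √0.9000 = 0.9487 rad/s.
T_n = 2π/ω_n = 6.283/0.9487 = 6.623 s.

6.62 s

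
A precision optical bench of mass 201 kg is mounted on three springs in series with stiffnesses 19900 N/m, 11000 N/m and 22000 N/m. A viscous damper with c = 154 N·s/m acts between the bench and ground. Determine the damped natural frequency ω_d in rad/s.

Series springs: 1/k_eq = 1/19900 + 1/11000 + 1/22000 = 0.0001866, so k_eq = 5359 N/m.
ω_n = √(k_eq/m) = √(5359/201) = 5.163 rad/s.
Critical damping c_c = 2√(k_eq·m) = 2√(5359 × 201) = 2076 N·s/m, so ζ = c/c_c = 154/2076 = 0.07419.
ω_d = ω_n√(1 − ζ²) = 5.163 × √(1 − 0.00550) = 5.149 rad/s.

5.15 rad/s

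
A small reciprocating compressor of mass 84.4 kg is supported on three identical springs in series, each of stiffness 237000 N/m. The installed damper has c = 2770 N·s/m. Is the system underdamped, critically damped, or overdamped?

underdamped

Series springs: 1/k_eq = 3/237000, so k_eq = 237000/3 = 79000 N/m.
c_c = 2√(k_eq·m) = 5164 N·s/m; ζ = c/c_c = 2770/5164 = 0.536.
Since ζ < 1 the system is underdamped.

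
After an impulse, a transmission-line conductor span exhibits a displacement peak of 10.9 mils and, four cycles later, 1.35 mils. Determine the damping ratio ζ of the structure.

0.0828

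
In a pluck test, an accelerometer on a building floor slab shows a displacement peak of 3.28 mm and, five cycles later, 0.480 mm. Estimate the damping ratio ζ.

Logarithmic decrement δ = (1/n)·ln(x₀/x_n) = (1/5)·ln(3.28/0.480) = (1/5)·ln(6.833) = 0.3844.
ζ = δ/√(4π² + δ²) = 0.3844/√(39.48 + 0.148) = 0.3844/6.295 = 0.06106.

0.0611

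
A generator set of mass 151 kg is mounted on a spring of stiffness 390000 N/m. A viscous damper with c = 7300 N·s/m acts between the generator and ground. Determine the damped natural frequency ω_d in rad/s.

44.7 rad/s

ω_n = √(k/m) = √(390000/151) = 50.82 rad/s.
Critical damping c_c = 2√(k·m) = 2√(390000 × 151) = 15350 N·s/m, so ζ = c/c_c = 7300/15350 = 0.4756.
ω_d = ω_n√(1 − ζ²) = 50.82 × √(1 − 0.226) = 44.70 rad/s.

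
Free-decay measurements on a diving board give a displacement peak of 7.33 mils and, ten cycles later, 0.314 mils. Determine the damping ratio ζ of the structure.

0.0501

Logarithmic decrement δ = (1/n)·ln(x₀/x_n) = (1/10)·ln(7.33/0.314) = (1/10)·ln(23.34) = 0.3150.
ζ = δ/√(4π² + δ²) = 0.3150/√(39.48 + 0.0992) = 0.3150/6.291 = 0.05008.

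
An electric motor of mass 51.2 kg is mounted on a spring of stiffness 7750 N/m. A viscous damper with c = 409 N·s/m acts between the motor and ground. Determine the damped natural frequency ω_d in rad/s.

11.6 rad/s

ω_n = √(k/m) = √(7750/51.2) = 12.30 rad/s.
Critical damping c_c = 2√(k·m) = 2√(7750 × 51.2) = 1260 N·s/m, so ζ = c/c_c = 409/1260 = 0.3246.
ω_d = ω_n√(1 − ζ²) = 12.30 × √(1 − 0.105) = 11.64 rad/s.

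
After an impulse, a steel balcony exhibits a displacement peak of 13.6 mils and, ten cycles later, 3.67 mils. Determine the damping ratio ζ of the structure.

Logarithmic decrement δ = (1/n)·ln(x₀/x_n) = (1/10)·ln(13.6/3.67) = (1/10)·ln(3.706) = 0.1310.
ζ = δ/√(4π² + δ²) = 0.1310/√(39.48 + 0.0172) = 0.1310/6.285 = 0.02084.

0.0208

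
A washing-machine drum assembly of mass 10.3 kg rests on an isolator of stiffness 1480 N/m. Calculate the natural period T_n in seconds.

0.524 s

ω_n = √(k/m) = √(1480/10.3) = √143.7 = 11.99 rad/s.
T_n = 2π/ω_n = 6.283/11.99 = 0.5242 s.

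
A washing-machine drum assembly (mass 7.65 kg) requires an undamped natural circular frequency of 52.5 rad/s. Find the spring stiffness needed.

k = m·ω_n² = 7.65 × 52.50² = 7.65 × 2756 = 21090 N/m.

21100 N/m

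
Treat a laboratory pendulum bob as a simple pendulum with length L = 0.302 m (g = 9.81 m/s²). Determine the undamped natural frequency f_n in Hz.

0.907 Hz

For a simple pendulum ω_n = √(g/L) = √(9.81/0.302) = √32.48 = 5.699 rad/s.
f_n = ω_n/(2π) = 5.699/6.283 = 0.9071 Hz.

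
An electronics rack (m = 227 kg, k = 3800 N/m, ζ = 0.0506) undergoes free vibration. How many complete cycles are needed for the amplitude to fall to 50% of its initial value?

3 cycles

Logarithmic decrement δ = 2πζ/√(1 − ζ²) = 2π × 0.05060/√(1 − 0.00256) = 0.3183.
x_n/x₀ = e^(−nδ) ≤ 0.5; take ln: n ≥ ln(1/0.5)/δ = 0.6931/0.3183 = 2.177.
So 3 complete cycles are required.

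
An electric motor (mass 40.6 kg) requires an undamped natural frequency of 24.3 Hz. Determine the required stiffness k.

946000 N/m

ω_n = 2πf_n = 2π × 24.3 = 152.7 rad/s.
k = m·ω_n² = 40.6 × 152.7² = 40.6 × 23310 = 946500 N/m.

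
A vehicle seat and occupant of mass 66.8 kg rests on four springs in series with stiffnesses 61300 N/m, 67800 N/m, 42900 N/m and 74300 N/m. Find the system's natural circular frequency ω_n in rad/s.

14.9 rad/s

Series springs: 1/k_eq = 1/61300 + 1/67800 + 1/42900 + 1/74300 = 6.783×10^-5, so k_eq = 14740 N/m.
ω_n = √(k_eq/m) = √(14740/66.8) = √220.7 = 14.86 rad/s.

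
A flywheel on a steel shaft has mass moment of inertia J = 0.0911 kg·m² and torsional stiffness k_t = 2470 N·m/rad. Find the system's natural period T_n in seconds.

0.0382 s

ω_n = √(k_t/J) = √(2470/0.0911) = √27110 = 164.7 rad/s.
T_n = 2π/ω_n = 6.283/164.7 = 0.03816 s.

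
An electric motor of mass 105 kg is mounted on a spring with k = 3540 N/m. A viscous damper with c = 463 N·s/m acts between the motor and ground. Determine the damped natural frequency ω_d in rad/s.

ω_n = √(k/m) = √(3540/105) = 5.806 rad/s.
Critical damping c_c = 2√(k·m) = 2√(3540 × 105) = 1219 N·s/m, so ζ = c/c_c = 463/1219 = 0.3797.
ω_d = ω_n√(1 − ζ²) = 5.806 × √(1 − 0.144) = 5.372 rad/s.

5.37 rad/s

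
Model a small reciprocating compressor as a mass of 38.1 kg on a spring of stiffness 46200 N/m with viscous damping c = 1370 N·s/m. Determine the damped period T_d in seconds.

0.211 s

ω_n = √(k/m) = √(46200/38.1) = 34.82 rad/s.
Critical damping c_c = 2√(k·m) = 2√(46200 × 38.1) = 2653 N·s/m, so ζ = c/c_c = 1370/2653 = 0.5163.
ω_d = ω_n√(1 − ζ²) = 34.82 × √(1 − 0.267) = 29.82 rad/s.
T_d = 2π/ω_d = 0.2107 s.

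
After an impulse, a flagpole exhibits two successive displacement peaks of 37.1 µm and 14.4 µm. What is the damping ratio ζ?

Logarithmic decrement δ = (1/n)·ln(x₀/x_n) = (1/1)·ln(37.1/14.4) = (1/1)·ln(2.576) = 0.9464.
ζ = δ/√(4π² + δ²) = 0.9464/√(39.48 + 0.896) = 0.9464/6.354 = 0.1489.

0.149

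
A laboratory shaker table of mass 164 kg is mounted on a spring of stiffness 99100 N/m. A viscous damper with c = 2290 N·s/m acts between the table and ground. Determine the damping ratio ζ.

ω_n = √(k/m) = √(99100/164) = 24.58 rad/s.
Critical damping c_c = 2√(k·m) = 2√(99100 × 164) = 8063 N·s/m, so ζ = c/c_c = 2290/8063 = 0.2840.

0.284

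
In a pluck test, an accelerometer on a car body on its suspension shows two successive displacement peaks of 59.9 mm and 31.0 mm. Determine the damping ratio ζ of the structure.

Logarithmic decrement δ = (1/n)·ln(x₀/x_n) = (1/1)·ln(59.9/31.0) = (1/1)·ln(1.932) = 0.6587.
ζ = δ/√(4π² + δ²) = 0.6587/√(39.48 + 0.434) = 0.6587/6.318 = 0.1043.

0.104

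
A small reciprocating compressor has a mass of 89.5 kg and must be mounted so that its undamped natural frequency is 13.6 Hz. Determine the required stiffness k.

ω_n = 2πf_n = 2π × 13.6 = 85.45 rad/s.
k = m·ω_n² = 89.5 × 85.45² = 89.5 × 7302 = 653500 N/m.

654000 N/m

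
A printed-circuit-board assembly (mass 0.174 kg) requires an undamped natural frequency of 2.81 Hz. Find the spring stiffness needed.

54.2 N/m

ω_n = 2πf_n = 2π × 2.81 = 17.66 rad/s.
k = m·ω_n² = 0.174 × 17.66² = 0.174 × 311.7 = 54.24 N/m.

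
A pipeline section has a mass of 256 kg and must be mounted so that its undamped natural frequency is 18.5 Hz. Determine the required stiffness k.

3460000 N/m

ω_n = 2πf_n = 2π × 18.5 = 116.2 rad/s.
k = m·ω_n² = 256 × 116.2² = 256 × 13510 = 3459000 N/m.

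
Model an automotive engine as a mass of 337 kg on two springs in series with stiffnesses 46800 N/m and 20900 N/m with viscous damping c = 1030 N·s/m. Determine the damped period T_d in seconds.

0.987 s

Series springs: 1/k_eq = 1/46800 + 1/20900 = 6.921×10^-5, so k_eq = 14450 N/m.
ω_n = √(k_eq/m) = √(14450/337) = 6.548 rad/s.
Critical damping c_c = 2√(k_eq·m) = 2√(14450 × 337) = 4413 N·s/m, so ζ = c/c_c = 1030/4413 = 0.2334.
ω_d = ω_n√(1 − ζ²) = 6.548 × √(1 − 0.0545) = 6.367 rad/s.
T_d = 2π/ω_d = 0.9869 s.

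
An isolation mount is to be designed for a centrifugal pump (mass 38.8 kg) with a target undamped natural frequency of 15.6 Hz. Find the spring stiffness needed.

ω_n = 2πf_n = 2π × 15.6 = 98.02 rad/s.
k = m·ω_n² = 38.8 × 98.02² = 38.8 × 9607 = 372800 N/m.

373000 N/m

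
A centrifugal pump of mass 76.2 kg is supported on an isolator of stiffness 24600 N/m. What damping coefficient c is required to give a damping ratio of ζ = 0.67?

c_c = 2√(k·m) = 2√(24600 × 76.2) = 2738 N·s/m.
c = ζ·c_c = 0.67 × 2738 = 1835 N·s/m.

1830 N·s/m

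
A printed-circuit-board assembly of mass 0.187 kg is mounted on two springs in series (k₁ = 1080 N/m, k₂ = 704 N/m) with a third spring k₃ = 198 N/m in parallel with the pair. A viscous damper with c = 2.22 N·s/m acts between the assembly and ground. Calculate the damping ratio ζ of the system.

Series pair: k_s = k₁k₂/(k₁+k₂) = (1080)(704)/(1080 + 704) = 426.2 N/m. In parallel with k₃: k_eq = 426.2 + 198 = 624.2 N/m.
ω_n = √(k_eq/m) = √(624.2/0.187) = 57.77 rad/s.
Critical damping c_c = 2√(k_eq·m) = 2√(624.2 × 0.187) = 21.61 N·s/m, so ζ = c/c_c = 2.22/21.61 = 0.1027.

0.103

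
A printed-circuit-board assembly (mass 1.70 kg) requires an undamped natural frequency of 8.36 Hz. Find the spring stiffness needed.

4690 N/m

ω_n = 2πf_n = 2π × 8.36 = 52.53 rad/s.
k = m·ω_n² = 1.70 × 52.53² = 1.70 × 2759 = 4691 N/m.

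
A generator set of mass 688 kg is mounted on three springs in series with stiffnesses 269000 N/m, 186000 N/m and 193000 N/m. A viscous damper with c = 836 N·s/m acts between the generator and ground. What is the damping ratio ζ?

Series springs: 1/k_eq = 1/269000 + 1/186000 + 1/193000 = 1.428×10^-5, so k_eq = 70050 N/m.
ω_n = √(k_eq/m) = √(70050/688) = 10.09 rad/s.
Critical damping c_c = 2√(k_eq·m) = 2√(70050 × 688) = 13880 N·s/m, so ζ = c/c_c = 836/13880 = 0.06021.

0.0602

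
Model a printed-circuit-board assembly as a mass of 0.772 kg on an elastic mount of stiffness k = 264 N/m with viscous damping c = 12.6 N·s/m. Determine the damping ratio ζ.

0.441

ω_n = √(k/m) = √(264.0/0.772) = 18.49 rad/s.
Critical damping c_c = 2√(k·m) = 2√(264.0 × 0.772) = 28.55 N·s/m, so ζ = c/c_c = 12.6/28.55 = 0.4413.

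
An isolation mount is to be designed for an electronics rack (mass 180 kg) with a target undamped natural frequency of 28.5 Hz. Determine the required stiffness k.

5770000 N/m

ω_n = 2πf_n = 2π × 28.5 = 179.1 rad/s.
k = m·ω_n² = 180 × 179.1² = 180 × 32070 = 5772000 N/m.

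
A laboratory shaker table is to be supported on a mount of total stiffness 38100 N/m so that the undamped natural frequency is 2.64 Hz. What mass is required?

138 kg

ω_n = 2πf_n = 2π × 2.64 = 16.59 rad/s.
m = k/ω_n² = 38100/16.59² = 38100/275.1 = 138.5 kg.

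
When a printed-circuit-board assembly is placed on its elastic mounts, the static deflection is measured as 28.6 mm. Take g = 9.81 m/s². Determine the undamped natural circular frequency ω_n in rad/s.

18.5 rad/s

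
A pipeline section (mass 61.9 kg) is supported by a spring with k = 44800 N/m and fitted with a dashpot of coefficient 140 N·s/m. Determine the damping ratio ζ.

0.0420

ω_n = √(k/m) = √(44800/61.9) = 26.90 rad/s.
Critical damping c_c = 2√(k·m) = 2√(44800 × 61.9) = 3331 N·s/m, so ζ = c/c_c = 140/3331 = 0.04204.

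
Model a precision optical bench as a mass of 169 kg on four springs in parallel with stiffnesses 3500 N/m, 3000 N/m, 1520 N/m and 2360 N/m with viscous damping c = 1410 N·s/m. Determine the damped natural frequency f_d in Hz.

1.06 Hz

Parallel springs add: k_eq = 3500 + 3000 + 1520 + 2360 = 10380 N/m.
ω_n = √(k_eq/m) = √(10380/169) = 7.837 rad/s.
Critical damping c_c = 2√(k_eq·m) = 2√(10380 × 169) = 2649 N·s/m, so ζ = c/c_c = 1410/2649 = 0.5323.
ω_d = ω_n√(1 − ζ²) = 7.837 × √(1 − 0.283) = 6.635 rad/s.
f_d = ω_d/(2π) = 1.056 Hz.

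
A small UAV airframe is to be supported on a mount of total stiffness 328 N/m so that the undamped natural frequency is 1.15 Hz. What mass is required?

ω_n = 2πf_n = 2π × 1.15 = 7.226 rad/s.
m = k/ω_n² = 328/7.226² = 328/52.21 = 6.282 kg.

6.28 kg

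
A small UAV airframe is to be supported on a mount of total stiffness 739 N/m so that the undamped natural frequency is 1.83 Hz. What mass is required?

ω_n = 2πf_n = 2π × 1.83 = 11.50 rad/s.
m = k/ω_n² = 739/11.50² = 739/132.2 = 5.590 kg.

5.59 kg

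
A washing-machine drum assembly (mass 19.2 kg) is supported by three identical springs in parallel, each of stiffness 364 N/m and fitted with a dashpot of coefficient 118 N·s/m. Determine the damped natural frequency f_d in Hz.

Parallel springs add: k_eq = 3 × 364 = 1092 N/m.
ω_n = √(k_eq/m) = √(1092/19.2) = 7.542 rad/s.
Critical damping c_c = 2√(k_eq·m) = 2√(1092 × 19.2) = 289.6 N·s/m, so ζ = c/c_c = 118/289.6 = 0.4075.
ω_d = ω_n√(1 − ζ²) = 7.542 × √(1 − 0.166) = 6.887 rad/s.
f_d = ω_d/(2π) = 1.096 Hz.

1.10 Hz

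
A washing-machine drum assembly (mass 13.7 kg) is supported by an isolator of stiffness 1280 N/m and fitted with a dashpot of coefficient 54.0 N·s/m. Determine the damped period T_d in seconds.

ω_n = √(k/m) = √(1280/13.7) = 9.666 rad/s.
Critical damping c_c = 2√(k·m) = 2√(1280 × 13.7) = 264.8 N·s/m, so ζ = c/c_c = 54.0/264.8 = 0.2039.
ω_d = ω_n√(1 − ζ²) = 9.666 × √(1 − 0.0416) = 9.463 rad/s.
T_d = 2π/ω_d = 0.6640 s.

0.664 s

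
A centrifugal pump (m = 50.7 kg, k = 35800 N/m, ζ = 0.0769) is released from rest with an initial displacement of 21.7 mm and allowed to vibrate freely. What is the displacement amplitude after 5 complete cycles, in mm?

Logarithmic decrement δ = 2πζ/√(1 − ζ²) = 2π × 0.07690/√(1 − 0.00591) = 0.4846.
After n cycles, x_n/x₀ = e^(−nδ), so x_5 = 21.7 × e^(−5 × 0.4846) = 21.7 × 0.08865 = 1.924 mm.

1.92 mm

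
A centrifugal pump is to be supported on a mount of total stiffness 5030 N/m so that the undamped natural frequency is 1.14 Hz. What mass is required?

98.0 kg

ω_n = 2πf_n = 2π × 1.14 = 7.163 rad/s.
m = k/ω_n² = 5030/7.163² = 5030/51.31 = 98.04 kg.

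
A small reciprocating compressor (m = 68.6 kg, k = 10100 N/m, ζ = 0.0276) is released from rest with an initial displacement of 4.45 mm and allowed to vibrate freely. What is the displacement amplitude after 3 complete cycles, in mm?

2.64 mm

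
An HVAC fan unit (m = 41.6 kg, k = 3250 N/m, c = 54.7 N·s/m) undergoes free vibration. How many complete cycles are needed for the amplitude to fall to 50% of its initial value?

ζ = c/(2√(km)) = 54.7/(2√(3250 × 41.6)) = 54.7/735.4 = 0.07438.
Logarithmic decrement δ = 2πζ/√(1 − ζ²) = 2π × 0.07438/√(1 − 0.00553) = 0.4687.
x_n/x₀ = e^(−nδ) ≤ 0.5; take ln: n ≥ ln(1/0.5)/δ = 0.6931/0.4687 = 1.479.
So 2 complete cycles are required.

2 cycles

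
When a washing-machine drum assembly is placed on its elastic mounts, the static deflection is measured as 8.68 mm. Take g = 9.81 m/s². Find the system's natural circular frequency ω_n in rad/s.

33.6 rad/s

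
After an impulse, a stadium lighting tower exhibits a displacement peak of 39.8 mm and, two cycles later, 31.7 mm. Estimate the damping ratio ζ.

0.0181

Logarithmic decrement δ = (1/n)·ln(x₀/x_n) = (1/2)·ln(39.8/31.7) = (1/2)·ln(1.256) = 0.1138.
ζ = δ/√(4π² + δ²) = 0.1138/√(39.48 + 0.0129) = 0.1138/6.284 = 0.01810.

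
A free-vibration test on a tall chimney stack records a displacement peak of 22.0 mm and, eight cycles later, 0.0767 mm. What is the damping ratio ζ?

0.112

Logarithmic decrement δ = (1/n)·ln(x₀/x_n) = (1/8)·ln(22.0/0.0767) = (1/8)·ln(286.8) = 0.7074.
ζ = δ/√(4π² + δ²) = 0.7074/√(39.48 + 0.500) = 0.7074/6.323 = 0.1119.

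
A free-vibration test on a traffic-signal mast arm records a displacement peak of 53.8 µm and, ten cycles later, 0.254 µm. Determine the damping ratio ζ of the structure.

Logarithmic decrement δ = (1/n)·ln(x₀/x_n) = (1/10)·ln(53.8/0.254) = (1/10)·ln(211.8) = 0.5356.
ζ = δ/√(4π² + δ²) = 0.5356/√(39.48 + 0.287) = 0.5356/6.306 = 0.08493.

0.0849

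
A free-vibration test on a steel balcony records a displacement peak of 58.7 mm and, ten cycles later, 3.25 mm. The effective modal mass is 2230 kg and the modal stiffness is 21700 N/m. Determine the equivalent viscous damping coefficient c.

Logarithmic decrement δ = (1/n)·ln(x₀/x_n) = (1/10)·ln(58.7/3.25) = (1/10)·ln(18.06) = 0.2894.
ζ = δ/√(4π² + δ²) = 0.2894/√(39.48 + 0.0837) = 0.2894/6.290 = 0.04601.
c = ζ · 2√(km) = 0.04601 × 2√(21700 × 2230) = 0.04601 × 13910 = 640.1 N·s/m.

640 N·s/m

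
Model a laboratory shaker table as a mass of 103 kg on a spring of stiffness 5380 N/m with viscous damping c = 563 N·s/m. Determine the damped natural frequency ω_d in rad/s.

6.69 rad/s

ω_n = √(k/m) = √(5380/103) = 7.227 rad/s.
Critical damping c_c = 2√(k·m) = 2√(5380 × 103) = 1489 N·s/m, so ζ = c/c_c = 563/1489 = 0.3782.
ω_d = ω_n√(1 − ζ²) = 7.227 × √(1 − 0.143) = 6.691 rad/s.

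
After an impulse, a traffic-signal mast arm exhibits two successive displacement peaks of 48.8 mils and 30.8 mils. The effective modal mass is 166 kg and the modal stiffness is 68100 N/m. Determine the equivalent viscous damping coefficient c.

491 N·s/m

Logarithmic decrement δ = (1/n)·ln(x₀/x_n) = (1/1)·ln(48.8/30.8) = (1/1)·ln(1.584) = 0.4602.
ζ = δ/√(4π² + δ²) = 0.4602/√(39.48 + 0.212) = 0.4602/6.300 = 0.07305.
c = ζ · 2√(km) = 0.07305 × 2√(68100 × 166) = 0.07305 × 6724 = 491.2 N·s/m.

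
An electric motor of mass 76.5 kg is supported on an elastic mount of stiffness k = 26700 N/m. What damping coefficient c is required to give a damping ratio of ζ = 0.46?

c_c = 2√(k·m) = 2√(26700 × 76.5) = 2858 N·s/m.
c = ζ·c_c = 0.46 × 2858 = 1315 N·s/m.

1310 N·s/m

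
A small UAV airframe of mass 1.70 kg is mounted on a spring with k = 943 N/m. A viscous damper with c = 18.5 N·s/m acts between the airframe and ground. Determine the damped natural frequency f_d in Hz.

ω_n = √(k/m) = √(943.0/1.70) = 23.55 rad/s.
Critical damping c_c = 2√(k·m) = 2√(943.0 × 1.70) = 80.08 N·s/m, so ζ = c/c_c = 18.5/80.08 = 0.2310.
ω_d = ω_n√(1 − ζ²) = 23.55 × √(1 − 0.0534) = 22.92 rad/s.
f_d = ω_d/(2π) = 3.647 Hz.

3.65 Hz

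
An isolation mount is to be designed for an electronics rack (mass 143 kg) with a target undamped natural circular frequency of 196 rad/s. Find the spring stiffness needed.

5490000 N/m

k = m·ω_n² = 143 × 196.0² = 143 × 38420 = 5493000 N/m.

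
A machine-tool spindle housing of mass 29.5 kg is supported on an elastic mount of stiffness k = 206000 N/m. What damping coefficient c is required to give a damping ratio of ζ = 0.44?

c_c = 2√(k·m) = 2√(206000 × 29.5) = 4930 N·s/m.
c = ζ·c_c = 0.44 × 4930 = 2169 N·s/m.

2170 N·s/m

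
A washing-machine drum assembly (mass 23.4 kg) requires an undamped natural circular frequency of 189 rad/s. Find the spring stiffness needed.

836000 N/m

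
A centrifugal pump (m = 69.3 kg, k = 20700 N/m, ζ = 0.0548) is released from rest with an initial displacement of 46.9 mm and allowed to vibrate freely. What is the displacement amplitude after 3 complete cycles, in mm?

16.7 mm

Logarithmic decrement δ = 2πζ/√(1 − ζ²) = 2π × 0.05480/√(1 − 0.00300) = 0.3448.
After n cycles, x_n/x₀ = e^(−nδ), so x_3 = 46.9 × e^(−3 × 0.3448) = 46.9 × 0.3554 = 16.67 mm.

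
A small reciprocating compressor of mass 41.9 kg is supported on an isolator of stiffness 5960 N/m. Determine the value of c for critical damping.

c_c = 2√(k·m) = 2√(5960 × 41.9) = 2 × 499.7 = 999.4 N·s/m.

999 N·s/m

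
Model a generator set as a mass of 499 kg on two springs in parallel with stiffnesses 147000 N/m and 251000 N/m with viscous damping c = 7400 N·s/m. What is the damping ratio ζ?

Parallel springs add: k_eq = 147000 + 251000 = 398000 N/m.
ω_n = √(k_eq/m) = √(398000/499) = 28.24 rad/s.
Critical damping c_c = 2√(k_eq·m) = 2√(398000 × 499) = 28190 N·s/m, so ζ = c/c_c = 7400/28190 = 0.2625.

0.263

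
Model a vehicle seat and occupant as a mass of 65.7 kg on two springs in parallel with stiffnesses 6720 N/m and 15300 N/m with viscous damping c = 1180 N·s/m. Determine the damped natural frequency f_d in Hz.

2.54 Hz

Parallel springs add: k_eq = 6720 + 15300 = 22020 N/m.
ω_n = √(k_eq/m) = √(22020/65.7) = 18.31 rad/s.
Critical damping c_c = 2√(k_eq·m) = 2√(22020 × 65.7) = 2406 N·s/m, so ζ = c/c_c = 1180/2406 = 0.4905.
ω_d = ω_n√(1 − ζ²) = 18.31 × √(1 − 0.241) = 15.95 rad/s.
f_d = ω_d/(2π) = 2.539 Hz.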